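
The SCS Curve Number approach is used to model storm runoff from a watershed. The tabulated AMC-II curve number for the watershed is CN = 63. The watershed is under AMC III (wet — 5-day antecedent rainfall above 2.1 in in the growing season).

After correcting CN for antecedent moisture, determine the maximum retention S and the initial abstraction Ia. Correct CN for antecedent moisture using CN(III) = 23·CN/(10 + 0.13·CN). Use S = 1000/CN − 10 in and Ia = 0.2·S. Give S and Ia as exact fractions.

CN(III) from CN(II)=63: (23·63)/(10 + 0.13·63) = 144900/1819 ≈ 79.659
Retention S: 1000/CN − 10 with CN=79.659 → S = 3700/1449 ≈ 2.553 in
Ia = 0.2·(3700/1449) = 740/1449 in ≈ 0.511 in

S = 3700/1449 in ≈ 2.553 in; Ia = 740/1449 in ≈ 0.511 in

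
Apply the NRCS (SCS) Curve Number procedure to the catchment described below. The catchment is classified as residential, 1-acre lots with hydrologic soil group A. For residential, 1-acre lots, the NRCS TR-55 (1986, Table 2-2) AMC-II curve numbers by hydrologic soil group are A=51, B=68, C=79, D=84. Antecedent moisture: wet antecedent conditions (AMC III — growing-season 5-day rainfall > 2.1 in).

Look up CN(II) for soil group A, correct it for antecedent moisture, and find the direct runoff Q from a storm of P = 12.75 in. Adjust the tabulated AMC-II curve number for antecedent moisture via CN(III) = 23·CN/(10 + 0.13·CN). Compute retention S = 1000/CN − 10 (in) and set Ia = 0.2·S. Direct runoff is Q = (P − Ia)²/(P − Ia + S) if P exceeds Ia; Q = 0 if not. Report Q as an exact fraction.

NRCS table: residential, 1-acre lots, soil group A → CN(II) = 51
Wet (AMC III): CN(III) = 23·51/(10 + 0.13·51) = 1173/(1663/100) = 117300/1663 ≈ 70.535
Retention S: 1000/CN − 10 with CN=70.535 → S = 4900/1173 ≈ 4.177 in
Ia = 0.2S: 0.2·4.177 = 0.835 in (exactly 980/1173)
Excess rainfall: 12.750 − 0.835 = 11.915 in; P > Ia so Q > 0
Q: (55903/4692)² ÷ (75503/4692) = 3125145409/354260076 in (≈ 8.822 in)

Q = 3125145409/354260076 in ≈ 8.822 in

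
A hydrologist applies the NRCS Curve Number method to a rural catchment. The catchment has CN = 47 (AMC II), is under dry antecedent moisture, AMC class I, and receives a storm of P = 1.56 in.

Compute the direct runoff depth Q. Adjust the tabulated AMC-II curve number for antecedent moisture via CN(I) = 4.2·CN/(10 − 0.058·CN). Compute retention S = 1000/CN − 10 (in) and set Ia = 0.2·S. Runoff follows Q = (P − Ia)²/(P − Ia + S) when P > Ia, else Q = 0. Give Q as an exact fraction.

Dry (AMC I): CN(I) = 4.2·47/(10 − 0.058·47) = (987/5)/(3637/500) = 98700/3637 ≈ 27.138
Max retention: S = 1000/(98700/3637) − 10 = 26500/987 in (≈ 26.849 in)
Ia = 0.2·(26500/987) = 5300/987 in ≈ 5.370 in
P = 1.560 ≤ Ia = 5.370 in: entire storm abstracted, Q = 0.

Q = 0 in ≈ 0.000 in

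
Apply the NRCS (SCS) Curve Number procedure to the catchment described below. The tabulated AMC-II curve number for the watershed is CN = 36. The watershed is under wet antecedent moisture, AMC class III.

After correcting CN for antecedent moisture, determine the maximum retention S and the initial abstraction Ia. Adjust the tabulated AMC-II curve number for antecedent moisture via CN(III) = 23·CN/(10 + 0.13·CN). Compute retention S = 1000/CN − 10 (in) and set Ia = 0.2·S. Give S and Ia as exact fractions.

S = 1600/207 in ≈ 7.729 in; Ia = 320/207 in ≈ 1.546 in

Wet (AMC III): CN(III) = 23·36/(10 + 0.13·36) = 828/(367/25) = 20700/367 ≈ 56.403
Max retention: S = 1000/(20700/367) − 10 = 1600/207 in (≈ 7.729 in)
Ia = 0.2S: 0.2·7.729 = 1.546 in (exactly 320/207)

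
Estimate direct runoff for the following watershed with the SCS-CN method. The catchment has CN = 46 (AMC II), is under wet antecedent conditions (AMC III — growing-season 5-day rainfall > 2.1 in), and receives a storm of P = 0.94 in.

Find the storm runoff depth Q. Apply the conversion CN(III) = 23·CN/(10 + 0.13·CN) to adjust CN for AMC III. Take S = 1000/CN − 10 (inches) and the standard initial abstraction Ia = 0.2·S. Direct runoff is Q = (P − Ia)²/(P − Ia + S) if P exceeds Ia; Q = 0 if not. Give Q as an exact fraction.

CN(III) from CN(II)=46: (23·46)/(10 + 0.13·46) = 52900/799 ≈ 66.208
Max retention: S = 1000/(52900/799) − 10 = 2700/529 in (≈ 5.104 in)
Initial abstraction Ia = S/5 = (2700/529)/5 = 540/529 ≈ 1.021 in
P = 0.940 ≤ Ia = 1.021 in: entire storm abstracted, Q = 0.

Q = 0 in ≈ 0.000 in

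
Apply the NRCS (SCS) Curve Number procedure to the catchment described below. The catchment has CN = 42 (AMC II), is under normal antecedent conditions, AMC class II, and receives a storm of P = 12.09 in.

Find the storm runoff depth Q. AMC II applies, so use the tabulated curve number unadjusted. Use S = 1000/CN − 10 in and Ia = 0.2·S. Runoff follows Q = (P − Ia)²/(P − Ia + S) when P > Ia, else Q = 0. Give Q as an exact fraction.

Q = 383728921/102036900 in ≈ 3.761 in

AMC II — tabulated CN = 42 applies directly.
Retention S: 1000/CN − 10 with CN=42.000 → S = 290/21 ≈ 13.810 in
Ia = 0.2·(290/21) = 58/21 in ≈ 2.762 in
Since P=12.090 > Ia=2.762: effective rainfall P−Ia = 19589/2100 in
Runoff Q = (P−Ia)²/(P−Ia+S) = (9.328)²/(9.328+13.810) = 383728921/102036900 ≈ 3.761 in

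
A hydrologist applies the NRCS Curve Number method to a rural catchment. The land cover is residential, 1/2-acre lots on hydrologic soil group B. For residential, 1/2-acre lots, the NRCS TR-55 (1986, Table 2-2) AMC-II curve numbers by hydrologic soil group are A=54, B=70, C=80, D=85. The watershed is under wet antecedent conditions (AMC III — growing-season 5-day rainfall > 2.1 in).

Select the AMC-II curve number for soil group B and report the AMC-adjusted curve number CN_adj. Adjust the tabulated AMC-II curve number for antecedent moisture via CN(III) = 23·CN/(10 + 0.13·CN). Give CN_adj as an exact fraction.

NRCS table: residential, 1/2-acre lots, soil group B → CN(II) = 70
Wet (AMC III): CN(III) = 23·70/(10 + 0.13·70) = 1610/(191/10) = 16100/191 ≈ 84.293

CN_adj = 16100/191 ≈ 84.293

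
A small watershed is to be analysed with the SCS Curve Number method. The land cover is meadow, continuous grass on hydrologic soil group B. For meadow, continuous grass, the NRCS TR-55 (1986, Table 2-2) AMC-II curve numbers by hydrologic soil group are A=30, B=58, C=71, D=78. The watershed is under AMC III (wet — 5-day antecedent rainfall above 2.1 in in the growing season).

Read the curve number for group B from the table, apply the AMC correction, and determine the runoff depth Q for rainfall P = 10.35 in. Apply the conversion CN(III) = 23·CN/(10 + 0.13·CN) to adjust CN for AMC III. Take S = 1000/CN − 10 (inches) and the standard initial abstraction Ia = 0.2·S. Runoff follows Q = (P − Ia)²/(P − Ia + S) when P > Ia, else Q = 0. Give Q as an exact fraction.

NRCS table: meadow, continuous grass, soil group B → CN(II) = 58
Adjust CN=58 to AMC III: 23·58/(10 + 0.13·58) → 1334 ÷ (877/50) = 66700/877 ≈ 76.055
Max retention: S = 1000/(66700/877) − 10 = 2100/667 in (≈ 3.148 in)
Ia = 0.2S: 0.2·3.148 = 0.630 in (exactly 420/667)
P − Ia = 10.350 − 0.630 = 129669/13340 ≈ 9.720 in (> 0, runoff occurs)
Q = (129669/13340)²/((129669/13340) + 2100/667) = (16814049561/177955600)/(171669/13340) = 5604683187/763354820 in ≈ 7.342 in

Q = 5604683187/763354820 in ≈ 7.342 in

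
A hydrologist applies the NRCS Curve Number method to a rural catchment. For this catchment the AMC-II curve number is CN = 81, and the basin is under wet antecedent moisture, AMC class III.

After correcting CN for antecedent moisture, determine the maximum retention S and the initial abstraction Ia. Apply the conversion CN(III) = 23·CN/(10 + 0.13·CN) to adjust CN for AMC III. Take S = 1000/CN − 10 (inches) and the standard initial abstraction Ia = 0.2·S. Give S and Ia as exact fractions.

S = 1900/1863 in ≈ 1.020 in; Ia = 380/1863 in ≈ 0.204 in

Wet (AMC III): CN(III) = 23·81/(10 + 0.13·81) = 1863/(2053/100) = 186300/2053 ≈ 90.745
Retention S: 1000/CN − 10 with CN=90.745 → S = 1900/1863 ≈ 1.020 in
Ia = 0.2·(1900/1863) = 380/1863 in ≈ 0.204 in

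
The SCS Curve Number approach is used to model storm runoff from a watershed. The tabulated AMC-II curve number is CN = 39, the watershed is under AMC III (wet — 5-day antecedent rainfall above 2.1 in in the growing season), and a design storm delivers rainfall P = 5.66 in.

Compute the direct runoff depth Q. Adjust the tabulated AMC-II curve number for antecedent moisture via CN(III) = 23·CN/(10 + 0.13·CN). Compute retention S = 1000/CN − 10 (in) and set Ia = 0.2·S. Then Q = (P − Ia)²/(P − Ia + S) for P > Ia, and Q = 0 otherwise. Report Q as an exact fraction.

Wet (AMC III): CN(III) = 23·39/(10 + 0.13·39) = 897/(1507/100) = 89700/1507 ≈ 59.522
S = 1000/(89700/1507) − 10 = 6100/897 in ≈ 6.800 in
Initial abstraction Ia = S/5 = (6100/897)/5 = 1220/897 ≈ 1.360 in
P − Ia = 5.660 − 1.360 = 192851/44850 ≈ 4.300 in (> 0, runoff occurs)
Runoff Q = (P−Ia)²/(P−Ia+S) = (4.300)²/(4.300+6.800) = 37191508201/22328617350 ≈ 1.666 in

Q = 37191508201/22328617350 in ≈ 1.666 in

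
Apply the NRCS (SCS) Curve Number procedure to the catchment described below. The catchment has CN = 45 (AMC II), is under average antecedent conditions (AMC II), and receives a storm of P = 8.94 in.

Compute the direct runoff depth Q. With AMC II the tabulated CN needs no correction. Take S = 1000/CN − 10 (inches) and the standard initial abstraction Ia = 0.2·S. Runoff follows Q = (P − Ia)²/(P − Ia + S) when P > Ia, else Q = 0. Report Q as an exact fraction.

AMC II — tabulated CN = 45 applies directly.
S = 1000/45 − 10 = 110/9 in ≈ 12.222 in
Initial abstraction Ia = S/5 = (110/9)/5 = 22/9 ≈ 2.444 in
Since P=8.940 > Ia=2.444: effective rainfall P−Ia = 2923/450 in
Q: (2923/450)² ÷ (8423/450) = 8543929/3790350 in (≈ 2.254 in)

Q = 8543929/3790350 in ≈ 2.254 in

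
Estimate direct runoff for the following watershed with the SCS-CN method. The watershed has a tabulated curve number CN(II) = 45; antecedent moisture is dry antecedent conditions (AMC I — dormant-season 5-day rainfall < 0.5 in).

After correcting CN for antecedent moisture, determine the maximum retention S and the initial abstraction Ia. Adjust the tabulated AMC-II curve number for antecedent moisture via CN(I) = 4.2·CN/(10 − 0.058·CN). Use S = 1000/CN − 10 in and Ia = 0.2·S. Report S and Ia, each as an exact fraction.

Dry (AMC I): CN(I) = 4.2·45/(10 − 0.058·45) = 189/(739/100) = 18900/739 ≈ 25.575
S = 1000/(18900/739) − 10 = 5500/189 in ≈ 29.101 in
Initial abstraction Ia = S/5 = (5500/189)/5 = 1100/189 ≈ 5.820 in

S = 5500/189 in ≈ 29.101 in; Ia = 1100/189 in ≈ 5.820 in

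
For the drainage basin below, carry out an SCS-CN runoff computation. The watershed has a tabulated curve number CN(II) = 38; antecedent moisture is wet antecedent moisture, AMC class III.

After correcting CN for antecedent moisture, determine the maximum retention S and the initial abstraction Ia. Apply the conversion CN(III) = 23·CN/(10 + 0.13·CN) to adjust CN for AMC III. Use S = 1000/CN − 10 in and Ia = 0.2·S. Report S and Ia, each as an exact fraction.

Adjust CN=38 to AMC III: 23·38/(10 + 0.13·38) → 874 ÷ (747/50) = 43700/747 ≈ 58.501
Max retention: S = 1000/(43700/747) − 10 = 3100/437 in (≈ 7.094 in)
Ia = 0.2S: 0.2·7.094 = 1.419 in (exactly 620/437)

S = 3100/437 in ≈ 7.094 in; Ia = 620/437 in ≈ 1.419 in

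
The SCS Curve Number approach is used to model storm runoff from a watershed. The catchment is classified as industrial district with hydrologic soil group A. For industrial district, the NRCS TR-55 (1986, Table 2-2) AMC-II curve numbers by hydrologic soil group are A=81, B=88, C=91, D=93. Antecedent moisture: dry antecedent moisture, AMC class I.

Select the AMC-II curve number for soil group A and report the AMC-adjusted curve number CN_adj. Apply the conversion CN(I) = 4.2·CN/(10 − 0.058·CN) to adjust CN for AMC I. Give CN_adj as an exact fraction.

CN_adj = 170100/2651 ≈ 64.164

NRCS table: industrial district, soil group A → CN(II) = 81
CN(I) from CN(II)=81: (4.2·81)/(10 − 0.058·81) = 170100/2651 ≈ 64.164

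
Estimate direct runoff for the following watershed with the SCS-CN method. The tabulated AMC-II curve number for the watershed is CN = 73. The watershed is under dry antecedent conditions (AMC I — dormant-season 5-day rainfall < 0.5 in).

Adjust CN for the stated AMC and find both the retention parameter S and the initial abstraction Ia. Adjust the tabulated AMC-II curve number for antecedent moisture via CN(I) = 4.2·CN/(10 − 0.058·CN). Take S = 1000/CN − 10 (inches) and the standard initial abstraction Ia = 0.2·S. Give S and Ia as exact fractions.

S = 4500/511 in ≈ 8.806 in; Ia = 900/511 in ≈ 1.761 in

Adjust CN=73 to AMC I: 4.2·73/(10 − 0.058·73) → (1533/5) ÷ (2883/500) = 51100/961 ≈ 53.174
Max retention: S = 1000/(51100/961) − 10 = 4500/511 in (≈ 8.806 in)
Ia = 0.2S: 0.2·8.806 = 1.761 in (exactly 900/511)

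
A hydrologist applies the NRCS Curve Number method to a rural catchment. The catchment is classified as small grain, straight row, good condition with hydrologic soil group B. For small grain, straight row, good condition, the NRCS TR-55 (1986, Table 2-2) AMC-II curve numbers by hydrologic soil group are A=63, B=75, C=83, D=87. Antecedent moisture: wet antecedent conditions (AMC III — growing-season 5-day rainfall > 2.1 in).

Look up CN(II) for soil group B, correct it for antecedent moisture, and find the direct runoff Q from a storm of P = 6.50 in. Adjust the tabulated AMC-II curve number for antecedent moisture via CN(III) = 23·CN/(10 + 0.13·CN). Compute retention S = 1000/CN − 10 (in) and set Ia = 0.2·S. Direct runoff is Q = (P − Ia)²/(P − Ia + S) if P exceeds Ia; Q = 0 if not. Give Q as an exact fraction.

NRCS table: small grain, straight row, good condition, soil group B → CN(II) = 75
Adjust CN=75 to AMC III: 23·75/(10 + 0.13·75) → 1725 ÷ (79/4) = 6900/79 ≈ 87.342
S = 1000/(6900/79) − 10 = 100/69 in ≈ 1.449 in
Initial abstraction Ia = S/5 = (100/69)/5 = 20/69 ≈ 0.290 in
P − Ia = 6.500 − 0.290 = 857/138 ≈ 6.210 in (> 0, runoff occurs)
Runoff Q = (P−Ia)²/(P−Ia+S) = (6.210)²/(6.210+1.449) = 734449/145866 ≈ 5.035 in

Q = 734449/145866 in ≈ 5.035 in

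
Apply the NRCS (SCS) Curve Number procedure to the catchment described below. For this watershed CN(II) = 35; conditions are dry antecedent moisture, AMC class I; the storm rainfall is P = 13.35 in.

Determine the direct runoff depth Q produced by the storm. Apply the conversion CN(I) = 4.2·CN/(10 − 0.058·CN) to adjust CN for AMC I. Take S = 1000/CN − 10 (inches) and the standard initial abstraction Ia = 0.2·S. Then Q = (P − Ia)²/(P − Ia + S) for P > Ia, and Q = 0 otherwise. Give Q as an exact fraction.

Q = 175536001/421152060 in ≈ 0.417 in

Dry (AMC I): CN(I) = 4.2·35/(10 − 0.058·35) = 147/(797/100) = 14700/797 ≈ 18.444
Max retention: S = 1000/(14700/797) − 10 = 6500/147 in (≈ 44.218 in)
Ia = 0.2S: 0.2·44.218 = 8.844 in (exactly 1300/147)
P − Ia = 13.350 − 8.844 = 13249/2940 ≈ 4.506 in (> 0, runoff occurs)
Runoff Q = (P−Ia)²/(P−Ia+S) = (4.506)²/(4.506+44.218) = 175536001/421152060 ≈ 0.417 in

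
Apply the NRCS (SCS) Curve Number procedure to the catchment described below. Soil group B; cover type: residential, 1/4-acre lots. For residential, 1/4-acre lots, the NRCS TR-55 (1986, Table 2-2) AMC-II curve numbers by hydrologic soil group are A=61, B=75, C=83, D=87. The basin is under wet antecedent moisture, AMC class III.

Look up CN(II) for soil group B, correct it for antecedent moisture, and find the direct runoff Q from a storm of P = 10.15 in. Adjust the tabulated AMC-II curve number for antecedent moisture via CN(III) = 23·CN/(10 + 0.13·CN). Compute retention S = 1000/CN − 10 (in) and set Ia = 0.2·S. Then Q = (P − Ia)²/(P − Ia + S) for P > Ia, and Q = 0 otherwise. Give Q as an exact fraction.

NRCS table: residential, 1/4-acre lots, soil group B → CN(II) = 75
Adjust CN=75 to AMC III: 23·75/(10 + 0.13·75) → 1725 ÷ (79/4) = 6900/79 ≈ 87.342
Retention S: 1000/CN − 10 with CN=87.342 → S = 100/69 ≈ 1.449 in
Initial abstraction Ia = S/5 = (100/69)/5 = 20/69 ≈ 0.290 in
Excess rainfall: 10.150 − 0.290 = 9.860 in; P > Ia so Q > 0
Q: (13607/1380)² ÷ (15607/1380) = 185150449/21537660 in (≈ 8.597 in)

Q = 185150449/21537660 in ≈ 8.597 in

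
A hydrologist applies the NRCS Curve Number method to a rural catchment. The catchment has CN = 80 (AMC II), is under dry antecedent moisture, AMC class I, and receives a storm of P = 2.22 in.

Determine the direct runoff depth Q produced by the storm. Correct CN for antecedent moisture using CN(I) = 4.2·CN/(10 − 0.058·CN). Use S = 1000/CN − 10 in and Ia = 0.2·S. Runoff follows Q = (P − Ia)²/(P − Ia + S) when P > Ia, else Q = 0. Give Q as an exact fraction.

Q = 1168561/7697550 in ≈ 0.152 in

CN(I) from CN(II)=80: (4.2·80)/(10 − 0.058·80) = 4200/67 ≈ 62.687
S = 1000/(4200/67) − 10 = 125/21 in ≈ 5.952 in
Ia = 0.2S: 0.2·5.952 = 1.190 in (exactly 25/21)
Excess rainfall: 2.220 − 1.190 = 1.030 in; P > Ia so Q > 0
Q = (1081/1050)²/((1081/1050) + 125/21) = (1168561/1102500)/(7331/1050) = 1168561/7697550 in ≈ 0.152 in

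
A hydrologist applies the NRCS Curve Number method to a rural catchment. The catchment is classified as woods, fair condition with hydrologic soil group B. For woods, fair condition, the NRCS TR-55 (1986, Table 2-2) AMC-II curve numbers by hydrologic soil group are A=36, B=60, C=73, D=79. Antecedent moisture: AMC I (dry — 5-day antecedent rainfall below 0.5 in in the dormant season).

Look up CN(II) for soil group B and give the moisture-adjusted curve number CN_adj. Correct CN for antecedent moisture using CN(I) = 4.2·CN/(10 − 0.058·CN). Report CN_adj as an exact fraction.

CN_adj = 6300/163 ≈ 38.650

NRCS table: woods, fair condition, soil group B → CN(II) = 60
Adjust CN=60 to AMC I: 4.2·60/(10 − 0.058·60) → 252 ÷ (163/25) = 6300/163 ≈ 38.650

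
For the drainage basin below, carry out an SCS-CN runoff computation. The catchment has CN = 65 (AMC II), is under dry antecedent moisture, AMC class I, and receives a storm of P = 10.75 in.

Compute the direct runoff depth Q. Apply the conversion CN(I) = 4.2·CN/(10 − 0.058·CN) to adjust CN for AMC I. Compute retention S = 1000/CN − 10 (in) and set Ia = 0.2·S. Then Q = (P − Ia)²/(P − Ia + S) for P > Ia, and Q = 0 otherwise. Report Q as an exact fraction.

Q = 1630729/511212 in ≈ 3.190 in

CN(I) from CN(II)=65: (4.2·65)/(10 − 0.058·65) = 3900/89 ≈ 43.820
Max retention: S = 1000/(3900/89) − 10 = 500/39 in (≈ 12.821 in)
Ia = 0.2·(500/39) = 100/39 in ≈ 2.564 in
Since P=10.750 > Ia=2.564: effective rainfall P−Ia = 1277/156 in
Runoff Q = (P−Ia)²/(P−Ia+S) = (8.186)²/(8.186+12.821) = 1630729/511212 ≈ 3.190 in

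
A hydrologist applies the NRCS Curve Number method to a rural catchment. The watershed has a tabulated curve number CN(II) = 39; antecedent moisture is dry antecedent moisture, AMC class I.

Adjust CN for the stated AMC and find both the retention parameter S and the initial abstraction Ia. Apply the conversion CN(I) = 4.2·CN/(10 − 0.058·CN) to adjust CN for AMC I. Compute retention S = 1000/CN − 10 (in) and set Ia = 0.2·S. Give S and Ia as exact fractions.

Adjust CN=39 to AMC I: 4.2·39/(10 − 0.058·39) → (819/5) ÷ (3869/500) = 81900/3869 ≈ 21.168
S = 1000/(81900/3869) − 10 = 30500/819 in ≈ 37.241 in
Initial abstraction Ia = S/5 = (30500/819)/5 = 6100/819 ≈ 7.448 in

S = 30500/819 in ≈ 37.241 in; Ia = 6100/819 in ≈ 7.448 in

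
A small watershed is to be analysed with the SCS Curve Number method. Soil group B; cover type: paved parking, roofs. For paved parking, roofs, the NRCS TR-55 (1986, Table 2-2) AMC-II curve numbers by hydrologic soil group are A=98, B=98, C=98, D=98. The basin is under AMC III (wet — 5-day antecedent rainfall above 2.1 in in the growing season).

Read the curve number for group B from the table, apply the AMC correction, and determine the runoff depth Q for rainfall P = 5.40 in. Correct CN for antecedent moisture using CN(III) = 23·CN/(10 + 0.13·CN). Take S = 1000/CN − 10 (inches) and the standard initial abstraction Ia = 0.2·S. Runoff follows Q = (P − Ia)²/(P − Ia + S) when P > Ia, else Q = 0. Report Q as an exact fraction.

NRCS table: paved parking, roofs, soil group B → CN(II) = 98
Wet (AMC III): CN(III) = 23·98/(10 + 0.13·98) = 2254/(1137/50) = 112700/1137 ≈ 99.120
S = 1000/(112700/1137) − 10 = 100/1127 in ≈ 0.089 in
Ia = 0.2S: 0.2·0.089 = 0.018 in (exactly 20/1127)
Excess rainfall: 5.400 − 0.018 = 5.382 in; P > Ia so Q > 0
Runoff Q = (P−Ia)²/(P−Ia+S) = (5.382)²/(5.382+0.089) = 919848241/173721415 ≈ 5.295 in

Q = 919848241/173721415 in ≈ 5.295 in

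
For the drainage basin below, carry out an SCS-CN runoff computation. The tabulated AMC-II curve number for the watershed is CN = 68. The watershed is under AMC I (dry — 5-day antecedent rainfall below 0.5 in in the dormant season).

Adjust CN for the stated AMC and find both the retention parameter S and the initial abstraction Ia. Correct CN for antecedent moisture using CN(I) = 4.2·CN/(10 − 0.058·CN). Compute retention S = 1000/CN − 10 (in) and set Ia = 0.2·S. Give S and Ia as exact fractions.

S = 4000/357 in ≈ 11.204 in; Ia = 800/357 in ≈ 2.241 in

Adjust CN=68 to AMC I: 4.2·68/(10 − 0.058·68) → (1428/5) ÷ (757/125) = 35700/757 ≈ 47.160
Max retention: S = 1000/(35700/757) − 10 = 4000/357 in (≈ 11.204 in)
Ia = 0.2·(4000/357) = 800/357 in ≈ 2.241 in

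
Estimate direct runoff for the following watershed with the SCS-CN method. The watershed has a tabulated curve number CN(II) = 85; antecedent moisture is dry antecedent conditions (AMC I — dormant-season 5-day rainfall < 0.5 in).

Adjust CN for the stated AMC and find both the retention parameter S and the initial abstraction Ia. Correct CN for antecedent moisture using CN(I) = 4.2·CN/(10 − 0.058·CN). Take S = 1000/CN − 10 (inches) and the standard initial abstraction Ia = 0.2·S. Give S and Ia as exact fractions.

S = 500/119 in ≈ 4.202 in; Ia = 100/119 in ≈ 0.840 in

CN(I) from CN(II)=85: (4.2·85)/(10 − 0.058·85) = 11900/169 ≈ 70.414
Max retention: S = 1000/(11900/169) − 10 = 500/119 in (≈ 4.202 in)
Ia = 0.2S: 0.2·4.202 = 0.840 in (exactly 100/119)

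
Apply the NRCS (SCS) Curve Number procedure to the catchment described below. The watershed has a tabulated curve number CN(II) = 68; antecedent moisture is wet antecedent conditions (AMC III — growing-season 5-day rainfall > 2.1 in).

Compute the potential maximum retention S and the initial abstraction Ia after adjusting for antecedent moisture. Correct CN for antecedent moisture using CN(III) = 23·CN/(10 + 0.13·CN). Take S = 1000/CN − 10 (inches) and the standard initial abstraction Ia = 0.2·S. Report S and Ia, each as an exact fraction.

S = 800/391 in ≈ 2.046 in; Ia = 160/391 in ≈ 0.409 in

Wet (AMC III): CN(III) = 23·68/(10 + 0.13·68) = 1564/(471/25) = 39100/471 ≈ 83.015
Retention S: 1000/CN − 10 with CN=83.015 → S = 800/391 ≈ 2.046 in
Initial abstraction Ia = S/5 = (800/391)/5 = 160/391 ≈ 0.409 in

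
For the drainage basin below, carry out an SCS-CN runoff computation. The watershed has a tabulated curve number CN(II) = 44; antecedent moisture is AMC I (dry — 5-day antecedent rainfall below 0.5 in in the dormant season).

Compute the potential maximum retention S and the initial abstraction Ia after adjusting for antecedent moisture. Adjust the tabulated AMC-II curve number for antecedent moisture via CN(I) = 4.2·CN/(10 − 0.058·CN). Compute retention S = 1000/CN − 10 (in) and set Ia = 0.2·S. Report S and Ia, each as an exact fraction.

Dry (AMC I): CN(I) = 4.2·44/(10 − 0.058·44) = (924/5)/(931/125) = 3300/133 ≈ 24.812
Max retention: S = 1000/(3300/133) − 10 = 1000/33 in (≈ 30.303 in)
Initial abstraction Ia = S/5 = (1000/33)/5 = 200/33 ≈ 6.061 in

S = 1000/33 in ≈ 30.303 in; Ia = 200/33 in ≈ 6.061 in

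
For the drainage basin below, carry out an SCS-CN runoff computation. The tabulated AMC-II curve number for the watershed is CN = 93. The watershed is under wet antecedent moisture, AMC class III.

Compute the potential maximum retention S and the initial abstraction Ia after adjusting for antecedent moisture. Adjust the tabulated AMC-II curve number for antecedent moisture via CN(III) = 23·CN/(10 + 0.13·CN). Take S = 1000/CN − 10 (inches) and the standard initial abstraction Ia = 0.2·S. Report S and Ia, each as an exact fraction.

Adjust CN=93 to AMC III: 23·93/(10 + 0.13·93) → 2139 ÷ (2209/100) = 213900/2209 ≈ 96.831
S = 1000/(213900/2209) − 10 = 700/2139 in ≈ 0.327 in
Ia = 0.2S: 0.2·0.327 = 0.065 in (exactly 140/2139)

S = 700/2139 in ≈ 0.327 in; Ia = 140/2139 in ≈ 0.065 in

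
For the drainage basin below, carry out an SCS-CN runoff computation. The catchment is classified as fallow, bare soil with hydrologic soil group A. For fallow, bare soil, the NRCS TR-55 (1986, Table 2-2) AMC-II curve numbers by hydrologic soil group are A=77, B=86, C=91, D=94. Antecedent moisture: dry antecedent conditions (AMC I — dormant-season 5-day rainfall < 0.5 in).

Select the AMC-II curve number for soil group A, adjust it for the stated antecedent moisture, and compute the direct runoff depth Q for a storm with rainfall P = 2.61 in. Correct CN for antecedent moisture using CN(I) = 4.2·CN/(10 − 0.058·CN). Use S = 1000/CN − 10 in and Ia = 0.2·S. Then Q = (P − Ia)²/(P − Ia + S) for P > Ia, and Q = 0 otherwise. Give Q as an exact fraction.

Q = 36878209369/217007382900 in ≈ 0.170 in

NRCS table: fallow, bare soil, soil group A → CN(II) = 77
Adjust CN=77 to AMC I: 4.2·77/(10 − 0.058·77) → (1617/5) ÷ (2767/500) = 161700/2767 ≈ 58.439
S = 1000/(161700/2767) − 10 = 11500/1617 in ≈ 7.112 in
Ia = 0.2·(11500/1617) = 2300/1617 in ≈ 1.422 in
Excess rainfall: 2.610 − 1.422 = 1.188 in; P > Ia so Q > 0
Runoff Q = (P−Ia)²/(P−Ia+S) = (1.188)²/(1.188+7.112) = 36878209369/217007382900 ≈ 0.170 in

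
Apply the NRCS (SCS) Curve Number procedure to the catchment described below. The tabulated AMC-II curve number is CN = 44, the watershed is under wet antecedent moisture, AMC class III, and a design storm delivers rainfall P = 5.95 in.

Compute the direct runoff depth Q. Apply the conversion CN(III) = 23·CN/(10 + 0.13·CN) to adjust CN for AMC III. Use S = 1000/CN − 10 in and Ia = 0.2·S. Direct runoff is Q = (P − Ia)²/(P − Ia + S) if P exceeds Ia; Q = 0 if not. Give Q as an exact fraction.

CN(III) from CN(II)=44: (23·44)/(10 + 0.13·44) = 25300/393 ≈ 64.377
Retention S: 1000/CN − 10 with CN=64.377 → S = 1400/253 ≈ 5.534 in
Ia = 0.2·(1400/253) = 280/253 in ≈ 1.107 in
P − Ia = 5.950 − 1.107 = 24507/5060 ≈ 4.843 in (> 0, runoff occurs)
Runoff Q = (P−Ia)²/(P−Ia+S) = (4.843)²/(4.843+5.534) = 85799007/37955060 ≈ 2.261 in

Q = 85799007/37955060 in ≈ 2.261 in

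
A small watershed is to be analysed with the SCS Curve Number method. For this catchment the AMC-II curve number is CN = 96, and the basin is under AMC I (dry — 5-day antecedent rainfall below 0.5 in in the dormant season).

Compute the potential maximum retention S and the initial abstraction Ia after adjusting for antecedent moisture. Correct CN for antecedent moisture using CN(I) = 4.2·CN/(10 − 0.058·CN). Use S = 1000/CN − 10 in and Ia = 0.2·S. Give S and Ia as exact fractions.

Dry (AMC I): CN(I) = 4.2·96/(10 − 0.058·96) = (2016/5)/(554/125) = 25200/277 ≈ 90.975
S = 1000/(25200/277) − 10 = 125/126 in ≈ 0.992 in
Ia = 0.2S: 0.2·0.992 = 0.198 in (exactly 25/126)

S = 125/126 in ≈ 0.992 in; Ia = 25/126 in ≈ 0.198 in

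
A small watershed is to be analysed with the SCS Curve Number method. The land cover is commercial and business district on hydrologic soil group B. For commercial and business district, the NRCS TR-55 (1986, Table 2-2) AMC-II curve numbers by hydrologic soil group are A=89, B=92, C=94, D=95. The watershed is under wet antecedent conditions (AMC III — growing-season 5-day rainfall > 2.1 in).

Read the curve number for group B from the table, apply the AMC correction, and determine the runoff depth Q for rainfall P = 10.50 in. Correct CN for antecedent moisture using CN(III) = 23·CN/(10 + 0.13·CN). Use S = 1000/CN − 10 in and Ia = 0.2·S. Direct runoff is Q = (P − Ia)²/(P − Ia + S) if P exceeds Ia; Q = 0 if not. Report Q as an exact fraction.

NRCS table: commercial and business district, soil group B → CN(II) = 92
Adjust CN=92 to AMC III: 23·92/(10 + 0.13·92) → 2116 ÷ (549/25) = 52900/549 ≈ 96.357
S = 1000/(52900/549) − 10 = 200/529 in ≈ 0.378 in
Ia = 0.2·(200/529) = 40/529 in ≈ 0.076 in
P − Ia = 10.500 − 0.076 = 11029/1058 ≈ 10.424 in (> 0, runoff occurs)
Q = (11029/1058)²/((11029/1058) + 200/529) = (121638841/1119364)/(11429/1058) = 121638841/12091882 in ≈ 10.060 in

Q = 121638841/12091882 in ≈ 10.060 in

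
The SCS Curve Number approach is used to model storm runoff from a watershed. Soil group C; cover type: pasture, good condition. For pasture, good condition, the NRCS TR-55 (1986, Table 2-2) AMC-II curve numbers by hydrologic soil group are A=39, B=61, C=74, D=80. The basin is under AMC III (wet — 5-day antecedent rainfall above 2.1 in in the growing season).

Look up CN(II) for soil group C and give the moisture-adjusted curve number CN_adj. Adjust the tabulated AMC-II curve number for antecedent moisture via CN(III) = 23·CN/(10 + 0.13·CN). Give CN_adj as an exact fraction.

NRCS table: pasture, good condition, soil group C → CN(II) = 74
CN(III) from CN(II)=74: (23·74)/(10 + 0.13·74) = 85100/981 ≈ 86.748

CN_adj = 85100/981 ≈ 86.748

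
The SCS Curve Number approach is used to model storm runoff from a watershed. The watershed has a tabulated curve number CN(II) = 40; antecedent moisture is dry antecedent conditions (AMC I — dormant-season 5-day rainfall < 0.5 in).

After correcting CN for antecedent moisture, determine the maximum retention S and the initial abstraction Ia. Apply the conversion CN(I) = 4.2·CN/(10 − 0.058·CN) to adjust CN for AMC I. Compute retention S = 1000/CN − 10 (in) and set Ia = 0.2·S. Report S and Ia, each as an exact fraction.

CN(I) from CN(II)=40: (4.2·40)/(10 − 0.058·40) = 175/8 ≈ 21.875
Max retention: S = 1000/(175/8) − 10 = 250/7 in (≈ 35.714 in)
Initial abstraction Ia = S/5 = (250/7)/5 = 50/7 ≈ 7.143 in

S = 250/7 in ≈ 35.714 in; Ia = 50/7 in ≈ 7.143 in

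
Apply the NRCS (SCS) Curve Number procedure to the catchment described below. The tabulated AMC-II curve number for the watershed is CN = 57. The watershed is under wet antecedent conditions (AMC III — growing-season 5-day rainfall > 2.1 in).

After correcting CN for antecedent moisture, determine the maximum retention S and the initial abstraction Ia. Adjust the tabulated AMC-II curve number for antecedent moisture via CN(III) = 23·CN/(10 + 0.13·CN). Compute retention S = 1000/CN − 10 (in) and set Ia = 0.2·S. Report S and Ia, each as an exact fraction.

S = 4300/1311 in ≈ 3.280 in; Ia = 860/1311 in ≈ 0.656 in

Wet (AMC III): CN(III) = 23·57/(10 + 0.13·57) = 1311/(1741/100) = 131100/1741 ≈ 75.302
S = 1000/(131100/1741) − 10 = 4300/1311 in ≈ 3.280 in
Ia = 0.2S: 0.2·3.280 = 0.656 in (exactly 860/1311)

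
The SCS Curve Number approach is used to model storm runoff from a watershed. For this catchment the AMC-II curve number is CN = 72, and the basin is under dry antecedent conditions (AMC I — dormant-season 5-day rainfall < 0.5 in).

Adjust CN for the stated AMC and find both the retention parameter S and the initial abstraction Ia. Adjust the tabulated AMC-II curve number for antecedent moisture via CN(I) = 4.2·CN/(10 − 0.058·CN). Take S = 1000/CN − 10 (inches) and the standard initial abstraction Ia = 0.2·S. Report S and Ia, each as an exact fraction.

Dry (AMC I): CN(I) = 4.2·72/(10 − 0.058·72) = (1512/5)/(728/125) = 675/13 ≈ 51.923
S = 1000/(675/13) − 10 = 250/27 in ≈ 9.259 in
Initial abstraction Ia = S/5 = (250/27)/5 = 50/27 ≈ 1.852 in

S = 250/27 in ≈ 9.259 in; Ia = 50/27 in ≈ 1.852 in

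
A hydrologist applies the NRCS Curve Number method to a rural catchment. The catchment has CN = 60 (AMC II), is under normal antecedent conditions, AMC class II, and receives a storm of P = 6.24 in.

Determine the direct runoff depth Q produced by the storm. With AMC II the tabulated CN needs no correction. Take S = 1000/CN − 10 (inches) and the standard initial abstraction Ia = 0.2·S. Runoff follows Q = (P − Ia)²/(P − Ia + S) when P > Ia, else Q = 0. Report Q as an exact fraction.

AMC II — tabulated CN = 60 applies directly.
Retention S: 1000/CN − 10 with CN=60.000 → S = 20/3 ≈ 6.667 in
Initial abstraction Ia = S/5 = (20/3)/5 = 4/3 ≈ 1.333 in
P − Ia = 6.240 − 1.333 = 368/75 ≈ 4.907 in (> 0, runoff occurs)
Runoff Q = (P−Ia)²/(P−Ia+S) = (4.907)²/(4.907+6.667) = 33856/16275 ≈ 2.080 in

Q = 33856/16275 in ≈ 2.080 in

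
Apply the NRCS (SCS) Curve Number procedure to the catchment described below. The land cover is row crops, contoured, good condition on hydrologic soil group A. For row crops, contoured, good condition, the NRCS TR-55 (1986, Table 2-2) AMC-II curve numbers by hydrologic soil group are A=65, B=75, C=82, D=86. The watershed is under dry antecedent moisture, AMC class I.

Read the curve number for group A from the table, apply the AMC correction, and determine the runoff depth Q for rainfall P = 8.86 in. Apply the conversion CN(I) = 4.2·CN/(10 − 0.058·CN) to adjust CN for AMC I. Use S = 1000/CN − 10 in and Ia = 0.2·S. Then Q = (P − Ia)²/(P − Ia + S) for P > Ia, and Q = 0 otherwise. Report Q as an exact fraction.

Q = 150724729/72690150 in ≈ 2.074 in

NRCS table: row crops, contoured, good condition, soil group A → CN(II) = 65
Adjust CN=65 to AMC I: 4.2·65/(10 − 0.058·65) → 273 ÷ (623/100) = 3900/89 ≈ 43.820
Retention S: 1000/CN − 10 with CN=43.820 → S = 500/39 ≈ 12.821 in
Initial abstraction Ia = S/5 = (500/39)/5 = 100/39 ≈ 2.564 in
Excess rainfall: 8.860 − 2.564 = 6.296 in; P > Ia so Q > 0
Q: (12277/1950)² ÷ (37277/1950) = 150724729/72690150 in (≈ 2.074 in)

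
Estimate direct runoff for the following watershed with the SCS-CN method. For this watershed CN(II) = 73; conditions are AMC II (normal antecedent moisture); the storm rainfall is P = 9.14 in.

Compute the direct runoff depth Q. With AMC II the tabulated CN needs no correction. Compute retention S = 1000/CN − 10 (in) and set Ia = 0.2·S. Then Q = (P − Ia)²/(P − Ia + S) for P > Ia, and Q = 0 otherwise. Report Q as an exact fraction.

Q = 940096921/161187650 in ≈ 5.832 in

AMC II — tabulated CN = 73 applies directly.
S = 1000/73 − 10 = 270/73 in ≈ 3.699 in
Ia = 0.2·(270/73) = 54/73 in ≈ 0.740 in
Excess rainfall: 9.140 − 0.740 = 8.400 in; P > Ia so Q > 0
Q: (30661/3650)² ÷ (44161/3650) = 940096921/161187650 in (≈ 5.832 in)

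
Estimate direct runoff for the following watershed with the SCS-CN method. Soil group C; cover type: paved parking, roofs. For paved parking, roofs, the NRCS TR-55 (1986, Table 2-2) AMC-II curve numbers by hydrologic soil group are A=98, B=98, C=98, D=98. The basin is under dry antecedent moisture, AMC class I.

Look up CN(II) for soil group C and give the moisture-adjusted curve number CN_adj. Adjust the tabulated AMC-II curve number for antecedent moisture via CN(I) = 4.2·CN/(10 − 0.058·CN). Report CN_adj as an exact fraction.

NRCS table: paved parking, roofs, soil group C → CN(II) = 98
CN(I) from CN(II)=98: (4.2·98)/(10 − 0.058·98) = 102900/1079 ≈ 95.366

CN_adj = 102900/1079 ≈ 95.366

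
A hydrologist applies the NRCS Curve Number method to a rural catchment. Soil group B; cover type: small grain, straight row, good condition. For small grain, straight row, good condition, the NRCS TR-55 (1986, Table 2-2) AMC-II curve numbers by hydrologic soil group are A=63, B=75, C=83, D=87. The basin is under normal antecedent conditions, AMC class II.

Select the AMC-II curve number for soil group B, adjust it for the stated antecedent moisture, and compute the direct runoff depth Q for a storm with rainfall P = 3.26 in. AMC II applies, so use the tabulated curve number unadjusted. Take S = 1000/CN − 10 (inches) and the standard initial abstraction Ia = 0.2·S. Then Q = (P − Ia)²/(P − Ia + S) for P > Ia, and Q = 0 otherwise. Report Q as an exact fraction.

Q = 151321/133350 in ≈ 1.135 in

NRCS table: small grain, straight row, good condition, soil group B → CN(II) = 75
AMC II — tabulated CN = 75 applies directly.
Max retention: S = 1000/75 − 10 = 10/3 in (≈ 3.333 in)
Ia = 0.2S: 0.2·3.333 = 0.667 in (exactly 2/3)
Excess rainfall: 3.260 − 0.667 = 2.593 in; P > Ia so Q > 0
Q = (389/150)²/((389/150) + 10/3) = (151321/22500)/(889/150) = 151321/133350 in ≈ 1.135 in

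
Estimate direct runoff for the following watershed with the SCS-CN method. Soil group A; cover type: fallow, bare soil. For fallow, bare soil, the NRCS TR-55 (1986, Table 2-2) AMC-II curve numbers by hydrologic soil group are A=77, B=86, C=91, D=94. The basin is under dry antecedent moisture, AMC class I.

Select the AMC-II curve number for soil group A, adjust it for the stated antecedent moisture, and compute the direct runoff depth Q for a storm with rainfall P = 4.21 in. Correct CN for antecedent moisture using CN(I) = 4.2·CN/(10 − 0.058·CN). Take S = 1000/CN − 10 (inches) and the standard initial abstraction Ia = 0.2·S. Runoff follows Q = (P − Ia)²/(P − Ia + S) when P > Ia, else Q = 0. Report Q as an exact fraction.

NRCS table: fallow, bare soil, soil group A → CN(II) = 77
CN(I) from CN(II)=77: (4.2·77)/(10 − 0.058·77) = 161700/2767 ≈ 58.439
S = 1000/(161700/2767) − 10 = 11500/1617 in ≈ 7.112 in
Ia = 0.2·(11500/1617) = 2300/1617 in ≈ 1.422 in
Since P=4.210 > Ia=1.422: effective rainfall P−Ia = 450757/161700 in
Q: (450757/161700)² ÷ (1600757/161700) = 203181873049/258842406900 in (≈ 0.785 in)

Q = 203181873049/258842406900 in ≈ 0.785 in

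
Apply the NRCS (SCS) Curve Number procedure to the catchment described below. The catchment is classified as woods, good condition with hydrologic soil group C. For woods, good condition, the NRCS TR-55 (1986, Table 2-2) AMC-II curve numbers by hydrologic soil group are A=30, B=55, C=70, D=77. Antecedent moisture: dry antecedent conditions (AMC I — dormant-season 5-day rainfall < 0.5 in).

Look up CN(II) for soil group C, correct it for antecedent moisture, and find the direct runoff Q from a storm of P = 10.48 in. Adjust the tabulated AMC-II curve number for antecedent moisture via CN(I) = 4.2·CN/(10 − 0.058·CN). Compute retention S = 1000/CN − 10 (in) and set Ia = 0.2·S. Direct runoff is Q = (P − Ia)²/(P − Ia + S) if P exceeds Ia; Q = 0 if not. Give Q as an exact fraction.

NRCS table: woods, good condition, soil group C → CN(II) = 70
CN(I) from CN(II)=70: (4.2·70)/(10 − 0.058·70) = 4900/99 ≈ 49.495
Max retention: S = 1000/(4900/99) − 10 = 500/49 in (≈ 10.204 in)
Ia = 0.2·(500/49) = 100/49 in ≈ 2.041 in
Excess rainfall: 10.480 − 2.041 = 8.439 in; P > Ia so Q > 0
Runoff Q = (P−Ia)²/(P−Ia+S) = (8.439)²/(8.439+10.204) = 53437122/13988275 ≈ 3.820 in

Q = 53437122/13988275 in ≈ 3.820 in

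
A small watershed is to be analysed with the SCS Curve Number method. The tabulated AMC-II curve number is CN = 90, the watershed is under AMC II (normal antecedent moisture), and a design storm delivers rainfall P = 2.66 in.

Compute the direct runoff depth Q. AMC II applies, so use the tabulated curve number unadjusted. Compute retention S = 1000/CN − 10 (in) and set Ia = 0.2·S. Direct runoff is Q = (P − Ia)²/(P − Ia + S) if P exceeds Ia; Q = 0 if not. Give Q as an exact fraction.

Q = 1203409/718650 in ≈ 1.675 in

Average conditions: CN = 90 (no AMC adjustment).
Retention S: 1000/CN − 10 with CN=90.000 → S = 10/9 ≈ 1.111 in
Ia = 0.2S: 0.2·1.111 = 0.222 in (exactly 2/9)
P − Ia = 2.660 − 0.222 = 1097/450 ≈ 2.438 in (> 0, runoff occurs)
Runoff Q = (P−Ia)²/(P−Ia+S) = (2.438)²/(2.438+1.111) = 1203409/718650 ≈ 1.675 in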